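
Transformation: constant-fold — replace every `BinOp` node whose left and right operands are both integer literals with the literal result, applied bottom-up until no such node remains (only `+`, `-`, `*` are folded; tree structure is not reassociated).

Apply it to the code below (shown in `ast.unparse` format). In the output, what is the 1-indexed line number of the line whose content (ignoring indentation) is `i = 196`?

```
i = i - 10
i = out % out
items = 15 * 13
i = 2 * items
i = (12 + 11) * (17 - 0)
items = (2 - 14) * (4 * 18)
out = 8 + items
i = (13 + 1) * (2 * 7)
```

Transformed code:
i = i - 10
i = out % out
items = 195
i = 2 * items
i = 391
items = -864
out = 8 + items
i = 196

8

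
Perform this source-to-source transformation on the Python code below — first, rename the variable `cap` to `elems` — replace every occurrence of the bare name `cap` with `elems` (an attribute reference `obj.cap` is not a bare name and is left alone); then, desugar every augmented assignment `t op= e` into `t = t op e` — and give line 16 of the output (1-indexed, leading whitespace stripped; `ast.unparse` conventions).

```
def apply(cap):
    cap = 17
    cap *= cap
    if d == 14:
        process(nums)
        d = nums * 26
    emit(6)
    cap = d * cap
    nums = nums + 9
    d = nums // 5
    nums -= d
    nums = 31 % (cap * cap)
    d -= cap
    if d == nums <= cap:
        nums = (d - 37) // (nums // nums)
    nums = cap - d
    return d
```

nums = elems - d

Transformed code:
def apply(elems):
    elems = 17
    elems = elems * elems
    if d == 14:
        process(nums)
        d = nums * 26
    emit(6)
    elems = d * elems
    nums = nums + 9
    d = nums // 5
    nums = nums - d
    nums = 31 % (elems * elems)
    d = d - elems
    if d == nums <= elems:
        nums = (d - 37) // (nums // nums)
    nums = elems - d
    return d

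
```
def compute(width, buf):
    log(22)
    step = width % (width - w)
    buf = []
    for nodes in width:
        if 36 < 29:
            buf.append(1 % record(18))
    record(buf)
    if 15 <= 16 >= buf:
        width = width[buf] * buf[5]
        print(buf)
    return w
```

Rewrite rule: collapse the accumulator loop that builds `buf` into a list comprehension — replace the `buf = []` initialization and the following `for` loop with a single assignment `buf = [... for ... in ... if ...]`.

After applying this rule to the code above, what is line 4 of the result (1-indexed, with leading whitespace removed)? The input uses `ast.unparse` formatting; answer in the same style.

Transformed code:
def compute(width, buf):
    log(22)
    step = width % (width - w)
    buf = [1 % record(18) for nodes in width if 36 < 29]
    record(buf)
    if 15 <= 16 >= buf:
        width = width[buf] * buf[5]
        print(buf)
    return w

buf = [1 % record(18) for nodes in width if 36 < 29]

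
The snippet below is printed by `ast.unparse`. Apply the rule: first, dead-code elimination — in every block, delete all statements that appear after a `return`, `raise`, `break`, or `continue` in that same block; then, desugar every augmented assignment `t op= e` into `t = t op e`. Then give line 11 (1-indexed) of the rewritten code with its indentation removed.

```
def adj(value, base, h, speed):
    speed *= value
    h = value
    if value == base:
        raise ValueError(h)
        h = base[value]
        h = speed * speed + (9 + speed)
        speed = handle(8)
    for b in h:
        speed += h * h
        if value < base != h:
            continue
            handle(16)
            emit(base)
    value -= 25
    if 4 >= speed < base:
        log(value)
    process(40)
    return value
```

if 4 >= speed < base:

Transformed code:
def adj(value, base, h, speed):
    speed = speed * value
    h = value
    if value == base:
        raise ValueError(h)
    for b in h:
        speed = speed + h * h
        if value < base != h:
            continue
    value = value - 25
    if 4 >= speed < base:
        log(value)
    process(40)
    return value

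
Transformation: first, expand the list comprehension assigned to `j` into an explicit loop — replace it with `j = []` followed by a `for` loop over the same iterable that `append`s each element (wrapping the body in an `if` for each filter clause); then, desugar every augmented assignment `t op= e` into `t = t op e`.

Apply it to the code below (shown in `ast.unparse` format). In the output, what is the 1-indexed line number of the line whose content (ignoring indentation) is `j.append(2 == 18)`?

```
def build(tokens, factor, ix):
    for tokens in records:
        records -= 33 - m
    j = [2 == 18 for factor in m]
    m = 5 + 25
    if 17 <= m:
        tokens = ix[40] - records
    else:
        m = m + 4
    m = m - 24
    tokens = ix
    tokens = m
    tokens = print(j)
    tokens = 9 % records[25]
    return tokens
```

Transformed code:
def build(tokens, factor, ix):
    for tokens in records:
        records = records - (33 - m)
    j = []
    for factor in m:
        j.append(2 == 18)
    m = 5 + 25
    if 17 <= m:
        tokens = ix[40] - records
    else:
        m = m + 4
    m = m - 24
    tokens = ix
    tokens = m
    tokens = print(j)
    tokens = 9 % records[25]
    return tokens

6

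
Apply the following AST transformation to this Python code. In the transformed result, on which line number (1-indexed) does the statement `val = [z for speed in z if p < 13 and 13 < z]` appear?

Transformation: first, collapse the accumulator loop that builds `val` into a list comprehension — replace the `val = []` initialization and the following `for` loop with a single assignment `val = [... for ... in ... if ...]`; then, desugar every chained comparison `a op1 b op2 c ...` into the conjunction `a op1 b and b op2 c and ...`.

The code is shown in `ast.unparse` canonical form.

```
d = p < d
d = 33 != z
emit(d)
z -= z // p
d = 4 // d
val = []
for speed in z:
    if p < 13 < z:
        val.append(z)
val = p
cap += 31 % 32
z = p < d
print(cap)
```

6

Transformed code:
d = p < d
d = 33 != z
emit(d)
z -= z // p
d = 4 // d
val = [z for speed in z if p < 13 and 13 < z]
val = p
cap += 31 % 32
z = p < d
print(cap)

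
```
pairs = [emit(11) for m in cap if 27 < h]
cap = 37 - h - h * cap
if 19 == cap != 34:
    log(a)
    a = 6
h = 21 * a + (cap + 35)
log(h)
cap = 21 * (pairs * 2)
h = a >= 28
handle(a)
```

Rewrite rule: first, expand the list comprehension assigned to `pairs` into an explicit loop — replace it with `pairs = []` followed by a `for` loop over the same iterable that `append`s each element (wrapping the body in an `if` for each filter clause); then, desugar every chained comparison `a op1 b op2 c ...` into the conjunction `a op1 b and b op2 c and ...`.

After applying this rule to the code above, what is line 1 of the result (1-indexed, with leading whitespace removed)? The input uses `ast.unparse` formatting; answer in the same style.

pairs = []

Transformed code:
pairs = []
for m in cap:
    if 27 < h:
        pairs.append(emit(11))
cap = 37 - h - h * cap
if 19 == cap and cap != 34:
    log(a)
    a = 6
h = 21 * a + (cap + 35)
log(h)
cap = 21 * (pairs * 2)
h = a >= 28
handle(a)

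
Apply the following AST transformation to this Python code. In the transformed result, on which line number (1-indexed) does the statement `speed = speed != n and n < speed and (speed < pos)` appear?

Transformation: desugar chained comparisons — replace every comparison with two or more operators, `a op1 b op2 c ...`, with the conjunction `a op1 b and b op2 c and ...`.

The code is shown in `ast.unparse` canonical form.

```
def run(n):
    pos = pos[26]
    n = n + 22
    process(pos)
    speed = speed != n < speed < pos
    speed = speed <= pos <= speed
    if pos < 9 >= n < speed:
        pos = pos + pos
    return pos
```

5

Transformed code:
def run(n):
    pos = pos[26]
    n = n + 22
    process(pos)
    speed = speed != n and n < speed and (speed < pos)
    speed = speed <= pos and pos <= speed
    if pos < 9 and 9 >= n and (n < speed):
        pos = pos + pos
    return pos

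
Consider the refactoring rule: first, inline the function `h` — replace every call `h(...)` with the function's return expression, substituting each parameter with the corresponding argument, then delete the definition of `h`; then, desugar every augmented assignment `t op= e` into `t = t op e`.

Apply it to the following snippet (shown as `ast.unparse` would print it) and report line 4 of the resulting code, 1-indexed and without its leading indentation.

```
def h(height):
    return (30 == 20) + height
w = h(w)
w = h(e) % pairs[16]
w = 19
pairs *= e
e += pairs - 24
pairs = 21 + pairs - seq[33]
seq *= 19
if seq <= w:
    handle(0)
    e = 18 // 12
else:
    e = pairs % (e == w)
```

Transformed code:
w = (30 == 20) + w
w = ((30 == 20) + e) % pairs[16]
w = 19
pairs = pairs * e
e = e + (pairs - 24)
pairs = 21 + pairs - seq[33]
seq = seq * 19
if seq <= w:
    handle(0)
    e = 18 // 12
else:
    e = pairs % (e == w)

pairs = pairs * e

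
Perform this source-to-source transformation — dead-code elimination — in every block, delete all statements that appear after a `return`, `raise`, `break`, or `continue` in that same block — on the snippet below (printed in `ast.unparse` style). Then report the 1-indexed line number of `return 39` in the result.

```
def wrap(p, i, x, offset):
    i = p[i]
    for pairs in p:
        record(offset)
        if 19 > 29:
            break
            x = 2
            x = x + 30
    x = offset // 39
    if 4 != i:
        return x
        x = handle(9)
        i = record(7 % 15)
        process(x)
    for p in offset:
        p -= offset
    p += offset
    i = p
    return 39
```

14

Transformed code:
def wrap(p, i, x, offset):
    i = p[i]
    for pairs in p:
        record(offset)
        if 19 > 29:
            break
    x = offset // 39
    if 4 != i:
        return x
    for p in offset:
        p -= offset
    p += offset
    i = p
    return 39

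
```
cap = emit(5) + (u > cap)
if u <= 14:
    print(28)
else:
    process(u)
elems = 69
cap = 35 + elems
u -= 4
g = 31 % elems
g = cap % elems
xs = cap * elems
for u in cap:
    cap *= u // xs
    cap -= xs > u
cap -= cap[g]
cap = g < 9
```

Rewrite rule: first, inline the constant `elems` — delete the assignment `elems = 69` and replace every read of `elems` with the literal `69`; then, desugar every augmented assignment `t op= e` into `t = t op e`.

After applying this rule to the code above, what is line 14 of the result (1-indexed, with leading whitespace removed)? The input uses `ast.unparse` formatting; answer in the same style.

cap = cap - cap[g]

Transformed code:
cap = emit(5) + (u > cap)
if u <= 14:
    print(28)
else:
    process(u)
cap = 35 + 69
u = u - 4
g = 31 % 69
g = cap % 69
xs = cap * 69
for u in cap:
    cap = cap * (u // xs)
    cap = cap - (xs > u)
cap = cap - cap[g]
cap = g < 9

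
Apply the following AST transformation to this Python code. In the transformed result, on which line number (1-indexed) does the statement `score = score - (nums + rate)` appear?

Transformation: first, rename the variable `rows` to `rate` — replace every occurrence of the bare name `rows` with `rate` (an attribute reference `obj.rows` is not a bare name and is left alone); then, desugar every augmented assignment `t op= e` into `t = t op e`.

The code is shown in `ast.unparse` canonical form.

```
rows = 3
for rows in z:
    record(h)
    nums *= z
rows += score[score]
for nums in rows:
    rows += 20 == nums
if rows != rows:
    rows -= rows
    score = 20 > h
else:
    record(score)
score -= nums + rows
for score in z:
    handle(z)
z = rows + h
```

Transformed code:
rate = 3
for rate in z:
    record(h)
    nums = nums * z
rate = rate + score[score]
for nums in rate:
    rate = rate + (20 == nums)
if rate != rate:
    rate = rate - rate
    score = 20 > h
else:
    record(score)
score = score - (nums + rate)
for score in z:
    handle(z)
z = rate + h

13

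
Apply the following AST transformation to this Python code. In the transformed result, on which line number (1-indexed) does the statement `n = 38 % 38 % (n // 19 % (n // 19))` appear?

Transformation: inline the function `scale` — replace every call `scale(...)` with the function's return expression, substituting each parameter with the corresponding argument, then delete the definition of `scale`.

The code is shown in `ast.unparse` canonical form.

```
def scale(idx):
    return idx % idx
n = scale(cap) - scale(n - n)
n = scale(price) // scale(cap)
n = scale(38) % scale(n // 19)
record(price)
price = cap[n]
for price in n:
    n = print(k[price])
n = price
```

3

Transformed code:
n = cap % cap - (n - n) % (n - n)
n = price % price // (cap % cap)
n = 38 % 38 % (n // 19 % (n // 19))
record(price)
price = cap[n]
for price in n:
    n = print(k[price])
n = price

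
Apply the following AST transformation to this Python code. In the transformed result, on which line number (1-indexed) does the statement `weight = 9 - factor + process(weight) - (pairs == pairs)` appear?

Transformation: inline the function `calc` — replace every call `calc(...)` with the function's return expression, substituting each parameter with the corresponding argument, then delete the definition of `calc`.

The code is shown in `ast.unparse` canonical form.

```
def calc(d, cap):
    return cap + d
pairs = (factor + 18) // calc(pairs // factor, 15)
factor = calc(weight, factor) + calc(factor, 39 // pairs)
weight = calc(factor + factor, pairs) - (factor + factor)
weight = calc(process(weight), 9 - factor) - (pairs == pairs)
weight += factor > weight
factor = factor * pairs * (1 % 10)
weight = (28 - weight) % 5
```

4

Transformed code:
pairs = (factor + 18) // (15 + pairs // factor)
factor = factor + weight + (39 // pairs + factor)
weight = pairs + (factor + factor) - (factor + factor)
weight = 9 - factor + process(weight) - (pairs == pairs)
weight += factor > weight
factor = factor * pairs * (1 % 10)
weight = (28 - weight) % 5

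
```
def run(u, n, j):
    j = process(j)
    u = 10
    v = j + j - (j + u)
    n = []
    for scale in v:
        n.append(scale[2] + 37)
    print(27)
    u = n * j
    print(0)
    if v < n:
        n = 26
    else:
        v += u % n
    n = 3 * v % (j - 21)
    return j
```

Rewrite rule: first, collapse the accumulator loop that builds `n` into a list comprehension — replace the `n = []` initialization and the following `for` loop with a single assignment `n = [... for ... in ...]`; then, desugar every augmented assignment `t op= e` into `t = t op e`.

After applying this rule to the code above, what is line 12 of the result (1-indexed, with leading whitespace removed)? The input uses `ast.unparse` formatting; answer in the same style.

v = v + u % n

Transformed code:
def run(u, n, j):
    j = process(j)
    u = 10
    v = j + j - (j + u)
    n = [scale[2] + 37 for scale in v]
    print(27)
    u = n * j
    print(0)
    if v < n:
        n = 26
    else:
        v = v + u % n
    n = 3 * v % (j - 21)
    return j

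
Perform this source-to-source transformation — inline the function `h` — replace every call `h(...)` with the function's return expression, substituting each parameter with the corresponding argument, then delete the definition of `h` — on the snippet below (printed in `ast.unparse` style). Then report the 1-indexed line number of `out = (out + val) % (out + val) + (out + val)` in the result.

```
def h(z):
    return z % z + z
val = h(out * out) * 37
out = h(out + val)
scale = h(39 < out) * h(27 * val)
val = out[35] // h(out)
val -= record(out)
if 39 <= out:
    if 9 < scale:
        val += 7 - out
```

2

Transformed code:
val = (out * out % (out * out) + out * out) * 37
out = (out + val) % (out + val) + (out + val)
scale = ((39 < out) % (39 < out) + (39 < out)) * (27 * val % (27 * val) + 27 * val)
val = out[35] // (out % out + out)
val -= record(out)
if 39 <= out:
    if 9 < scale:
        val += 7 - out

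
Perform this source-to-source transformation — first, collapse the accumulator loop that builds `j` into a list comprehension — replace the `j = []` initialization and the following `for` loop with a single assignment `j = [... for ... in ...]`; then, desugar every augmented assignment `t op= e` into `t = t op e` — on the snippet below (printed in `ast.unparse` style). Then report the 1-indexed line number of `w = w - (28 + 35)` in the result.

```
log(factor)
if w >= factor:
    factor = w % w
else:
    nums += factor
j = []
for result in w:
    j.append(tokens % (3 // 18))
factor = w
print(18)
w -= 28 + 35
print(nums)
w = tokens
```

9

Transformed code:
log(factor)
if w >= factor:
    factor = w % w
else:
    nums = nums + factor
j = [tokens % (3 // 18) for result in w]
factor = w
print(18)
w = w - (28 + 35)
print(nums)
w = tokens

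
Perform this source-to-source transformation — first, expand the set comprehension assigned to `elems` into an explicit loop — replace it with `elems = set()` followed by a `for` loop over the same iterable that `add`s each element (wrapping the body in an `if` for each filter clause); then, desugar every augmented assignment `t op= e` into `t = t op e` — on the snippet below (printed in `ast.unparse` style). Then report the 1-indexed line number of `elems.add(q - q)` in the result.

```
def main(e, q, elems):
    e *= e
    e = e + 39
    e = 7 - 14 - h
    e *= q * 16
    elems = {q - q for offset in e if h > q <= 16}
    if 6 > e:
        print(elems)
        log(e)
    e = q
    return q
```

9

Transformed code:
def main(e, q, elems):
    e = e * e
    e = e + 39
    e = 7 - 14 - h
    e = e * (q * 16)
    elems = set()
    for offset in e:
        if h > q <= 16:
            elems.add(q - q)
    if 6 > e:
        print(elems)
        log(e)
    e = q
    return q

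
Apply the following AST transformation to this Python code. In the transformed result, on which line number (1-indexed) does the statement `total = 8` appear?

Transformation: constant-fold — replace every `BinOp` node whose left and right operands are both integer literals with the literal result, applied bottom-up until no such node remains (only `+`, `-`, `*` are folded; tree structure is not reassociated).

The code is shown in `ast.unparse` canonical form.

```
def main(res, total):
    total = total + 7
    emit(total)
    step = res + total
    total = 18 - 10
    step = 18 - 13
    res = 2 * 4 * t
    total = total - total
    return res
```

Transformed code:
def main(res, total):
    total = total + 7
    emit(total)
    step = res + total
    total = 8
    step = 5
    res = 8 * t
    total = total - total
    return res

5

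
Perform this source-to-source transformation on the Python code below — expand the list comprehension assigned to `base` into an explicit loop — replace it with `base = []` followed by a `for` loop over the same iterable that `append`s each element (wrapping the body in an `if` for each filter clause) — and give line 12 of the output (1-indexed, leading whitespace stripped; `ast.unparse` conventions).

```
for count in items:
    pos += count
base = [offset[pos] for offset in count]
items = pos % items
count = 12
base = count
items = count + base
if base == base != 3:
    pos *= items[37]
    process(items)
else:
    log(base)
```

process(items)

Transformed code:
for count in items:
    pos += count
base = []
for offset in count:
    base.append(offset[pos])
items = pos % items
count = 12
base = count
items = count + base
if base == base != 3:
    pos *= items[37]
    process(items)
else:
    log(base)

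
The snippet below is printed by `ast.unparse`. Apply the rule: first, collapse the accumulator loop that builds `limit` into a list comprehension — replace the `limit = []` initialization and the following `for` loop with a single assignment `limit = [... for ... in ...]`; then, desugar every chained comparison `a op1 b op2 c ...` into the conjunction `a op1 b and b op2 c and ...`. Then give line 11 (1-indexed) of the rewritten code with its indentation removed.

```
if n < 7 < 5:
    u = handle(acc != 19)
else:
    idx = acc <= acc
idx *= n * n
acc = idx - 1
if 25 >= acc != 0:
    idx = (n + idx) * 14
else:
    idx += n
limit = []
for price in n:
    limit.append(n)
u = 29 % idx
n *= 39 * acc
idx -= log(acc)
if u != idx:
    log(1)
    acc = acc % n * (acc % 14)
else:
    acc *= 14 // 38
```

limit = [n for price in n]

Transformed code:
if n < 7 and 7 < 5:
    u = handle(acc != 19)
else:
    idx = acc <= acc
idx *= n * n
acc = idx - 1
if 25 >= acc and acc != 0:
    idx = (n + idx) * 14
else:
    idx += n
limit = [n for price in n]
u = 29 % idx
n *= 39 * acc
idx -= log(acc)
if u != idx:
    log(1)
    acc = acc % n * (acc % 14)
else:
    acc *= 14 // 38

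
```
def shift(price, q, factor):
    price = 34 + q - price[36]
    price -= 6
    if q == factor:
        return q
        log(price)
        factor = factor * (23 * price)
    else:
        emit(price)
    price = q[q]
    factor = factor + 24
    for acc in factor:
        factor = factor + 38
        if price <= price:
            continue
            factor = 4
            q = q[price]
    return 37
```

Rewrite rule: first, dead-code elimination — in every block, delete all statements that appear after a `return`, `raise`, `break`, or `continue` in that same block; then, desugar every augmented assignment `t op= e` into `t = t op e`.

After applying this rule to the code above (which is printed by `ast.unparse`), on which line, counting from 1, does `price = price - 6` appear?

Transformed code:
def shift(price, q, factor):
    price = 34 + q - price[36]
    price = price - 6
    if q == factor:
        return q
    else:
        emit(price)
    price = q[q]
    factor = factor + 24
    for acc in factor:
        factor = factor + 38
        if price <= price:
            continue
    return 37

3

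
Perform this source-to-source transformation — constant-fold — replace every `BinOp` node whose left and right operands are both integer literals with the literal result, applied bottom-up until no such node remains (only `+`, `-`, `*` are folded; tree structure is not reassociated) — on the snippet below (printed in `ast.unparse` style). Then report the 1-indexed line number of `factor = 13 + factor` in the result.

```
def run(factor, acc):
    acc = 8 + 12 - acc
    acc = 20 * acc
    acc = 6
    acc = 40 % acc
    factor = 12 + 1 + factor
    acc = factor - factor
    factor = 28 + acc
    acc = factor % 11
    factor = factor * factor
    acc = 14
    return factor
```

Transformed code:
def run(factor, acc):
    acc = 20 - acc
    acc = 20 * acc
    acc = 6
    acc = 40 % acc
    factor = 13 + factor
    acc = factor - factor
    factor = 28 + acc
    acc = factor % 11
    factor = factor * factor
    acc = 14
    return factor

6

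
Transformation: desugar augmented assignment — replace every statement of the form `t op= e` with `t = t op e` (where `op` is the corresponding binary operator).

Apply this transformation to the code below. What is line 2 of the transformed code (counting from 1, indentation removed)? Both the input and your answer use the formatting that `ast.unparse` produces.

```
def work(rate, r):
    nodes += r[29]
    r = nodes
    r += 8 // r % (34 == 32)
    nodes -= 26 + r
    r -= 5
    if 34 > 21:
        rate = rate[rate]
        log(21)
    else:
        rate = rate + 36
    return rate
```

nodes = nodes + r[29]

Transformed code:
def work(rate, r):
    nodes = nodes + r[29]
    r = nodes
    r = r + 8 // r % (34 == 32)
    nodes = nodes - (26 + r)
    r = r - 5
    if 34 > 21:
        rate = rate[rate]
        log(21)
    else:
        rate = rate + 36
    return rate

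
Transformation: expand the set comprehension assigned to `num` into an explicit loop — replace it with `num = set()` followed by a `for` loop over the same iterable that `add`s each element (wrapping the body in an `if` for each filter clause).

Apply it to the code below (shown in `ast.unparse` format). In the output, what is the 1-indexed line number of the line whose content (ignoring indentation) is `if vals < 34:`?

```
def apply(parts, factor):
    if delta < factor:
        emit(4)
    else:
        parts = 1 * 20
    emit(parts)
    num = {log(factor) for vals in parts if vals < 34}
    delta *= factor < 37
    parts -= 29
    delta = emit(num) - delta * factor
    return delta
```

Transformed code:
def apply(parts, factor):
    if delta < factor:
        emit(4)
    else:
        parts = 1 * 20
    emit(parts)
    num = set()
    for vals in parts:
        if vals < 34:
            num.add(log(factor))
    delta *= factor < 37
    parts -= 29
    delta = emit(num) - delta * factor
    return delta

9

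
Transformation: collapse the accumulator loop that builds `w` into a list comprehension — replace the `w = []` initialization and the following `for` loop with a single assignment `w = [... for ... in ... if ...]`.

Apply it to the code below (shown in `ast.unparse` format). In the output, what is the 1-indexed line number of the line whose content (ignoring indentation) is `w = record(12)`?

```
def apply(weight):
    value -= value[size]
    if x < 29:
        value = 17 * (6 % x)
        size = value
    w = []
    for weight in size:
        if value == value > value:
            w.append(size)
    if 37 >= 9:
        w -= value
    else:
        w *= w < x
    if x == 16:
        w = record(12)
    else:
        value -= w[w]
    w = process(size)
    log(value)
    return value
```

Transformed code:
def apply(weight):
    value -= value[size]
    if x < 29:
        value = 17 * (6 % x)
        size = value
    w = [size for weight in size if value == value > value]
    if 37 >= 9:
        w -= value
    else:
        w *= w < x
    if x == 16:
        w = record(12)
    else:
        value -= w[w]
    w = process(size)
    log(value)
    return value

12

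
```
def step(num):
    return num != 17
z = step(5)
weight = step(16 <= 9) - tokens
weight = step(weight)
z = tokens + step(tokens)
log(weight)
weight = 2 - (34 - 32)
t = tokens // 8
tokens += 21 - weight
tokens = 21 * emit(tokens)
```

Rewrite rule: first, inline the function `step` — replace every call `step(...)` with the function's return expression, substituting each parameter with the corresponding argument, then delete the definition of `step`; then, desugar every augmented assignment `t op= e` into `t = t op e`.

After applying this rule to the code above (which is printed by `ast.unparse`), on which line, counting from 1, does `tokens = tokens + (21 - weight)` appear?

8

Transformed code:
z = 5 != 17
weight = ((16 <= 9) != 17) - tokens
weight = weight != 17
z = tokens + (tokens != 17)
log(weight)
weight = 2 - (34 - 32)
t = tokens // 8
tokens = tokens + (21 - weight)
tokens = 21 * emit(tokens)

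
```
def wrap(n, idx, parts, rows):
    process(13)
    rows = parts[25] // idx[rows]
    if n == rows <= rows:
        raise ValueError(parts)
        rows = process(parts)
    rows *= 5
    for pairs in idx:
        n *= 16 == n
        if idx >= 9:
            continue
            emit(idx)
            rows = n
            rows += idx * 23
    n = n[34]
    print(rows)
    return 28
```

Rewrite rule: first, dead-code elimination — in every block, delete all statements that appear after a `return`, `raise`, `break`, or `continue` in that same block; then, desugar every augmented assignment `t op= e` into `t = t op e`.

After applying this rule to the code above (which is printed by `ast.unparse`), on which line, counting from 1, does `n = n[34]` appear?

Transformed code:
def wrap(n, idx, parts, rows):
    process(13)
    rows = parts[25] // idx[rows]
    if n == rows <= rows:
        raise ValueError(parts)
    rows = rows * 5
    for pairs in idx:
        n = n * (16 == n)
        if idx >= 9:
            continue
    n = n[34]
    print(rows)
    return 28

11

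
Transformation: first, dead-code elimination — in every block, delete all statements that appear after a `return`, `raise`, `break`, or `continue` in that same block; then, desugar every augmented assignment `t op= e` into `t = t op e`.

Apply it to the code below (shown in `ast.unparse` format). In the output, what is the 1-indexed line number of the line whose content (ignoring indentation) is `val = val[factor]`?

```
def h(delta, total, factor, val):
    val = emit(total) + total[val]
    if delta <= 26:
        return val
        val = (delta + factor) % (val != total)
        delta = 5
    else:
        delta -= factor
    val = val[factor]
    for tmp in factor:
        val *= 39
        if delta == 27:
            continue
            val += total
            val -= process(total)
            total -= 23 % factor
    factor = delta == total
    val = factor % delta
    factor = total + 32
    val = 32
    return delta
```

Transformed code:
def h(delta, total, factor, val):
    val = emit(total) + total[val]
    if delta <= 26:
        return val
    else:
        delta = delta - factor
    val = val[factor]
    for tmp in factor:
        val = val * 39
        if delta == 27:
            continue
    factor = delta == total
    val = factor % delta
    factor = total + 32
    val = 32
    return delta

7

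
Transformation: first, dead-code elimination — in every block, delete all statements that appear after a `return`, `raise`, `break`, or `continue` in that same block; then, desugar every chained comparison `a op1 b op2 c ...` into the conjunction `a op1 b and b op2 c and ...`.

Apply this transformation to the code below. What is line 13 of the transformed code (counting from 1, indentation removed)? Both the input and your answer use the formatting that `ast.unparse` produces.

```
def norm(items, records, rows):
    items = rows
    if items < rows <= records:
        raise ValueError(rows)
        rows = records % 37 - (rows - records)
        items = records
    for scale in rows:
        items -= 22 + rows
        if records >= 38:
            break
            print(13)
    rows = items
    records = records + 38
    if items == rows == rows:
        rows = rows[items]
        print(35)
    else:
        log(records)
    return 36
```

print(35)

Transformed code:
def norm(items, records, rows):
    items = rows
    if items < rows and rows <= records:
        raise ValueError(rows)
    for scale in rows:
        items -= 22 + rows
        if records >= 38:
            break
    rows = items
    records = records + 38
    if items == rows and rows == rows:
        rows = rows[items]
        print(35)
    else:
        log(records)
    return 36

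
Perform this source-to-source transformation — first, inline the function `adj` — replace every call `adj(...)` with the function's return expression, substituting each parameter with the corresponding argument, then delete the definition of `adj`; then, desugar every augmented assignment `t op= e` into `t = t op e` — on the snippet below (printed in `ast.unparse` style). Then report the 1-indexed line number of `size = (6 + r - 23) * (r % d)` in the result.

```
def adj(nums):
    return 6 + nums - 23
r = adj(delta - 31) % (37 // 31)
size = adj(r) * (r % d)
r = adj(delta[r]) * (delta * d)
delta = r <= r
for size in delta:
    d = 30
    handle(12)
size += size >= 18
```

Transformed code:
r = (6 + (delta - 31) - 23) % (37 // 31)
size = (6 + r - 23) * (r % d)
r = (6 + delta[r] - 23) * (delta * d)
delta = r <= r
for size in delta:
    d = 30
    handle(12)
size = size + (size >= 18)

2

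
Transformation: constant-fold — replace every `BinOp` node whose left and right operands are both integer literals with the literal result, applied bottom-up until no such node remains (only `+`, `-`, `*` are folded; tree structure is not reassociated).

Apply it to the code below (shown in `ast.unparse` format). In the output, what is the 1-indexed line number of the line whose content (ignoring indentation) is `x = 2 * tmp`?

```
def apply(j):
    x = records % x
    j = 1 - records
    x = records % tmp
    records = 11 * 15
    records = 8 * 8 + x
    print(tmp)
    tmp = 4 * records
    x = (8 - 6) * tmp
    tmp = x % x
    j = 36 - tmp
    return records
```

9

Transformed code:
def apply(j):
    x = records % x
    j = 1 - records
    x = records % tmp
    records = 165
    records = 64 + x
    print(tmp)
    tmp = 4 * records
    x = 2 * tmp
    tmp = x % x
    j = 36 - tmp
    return records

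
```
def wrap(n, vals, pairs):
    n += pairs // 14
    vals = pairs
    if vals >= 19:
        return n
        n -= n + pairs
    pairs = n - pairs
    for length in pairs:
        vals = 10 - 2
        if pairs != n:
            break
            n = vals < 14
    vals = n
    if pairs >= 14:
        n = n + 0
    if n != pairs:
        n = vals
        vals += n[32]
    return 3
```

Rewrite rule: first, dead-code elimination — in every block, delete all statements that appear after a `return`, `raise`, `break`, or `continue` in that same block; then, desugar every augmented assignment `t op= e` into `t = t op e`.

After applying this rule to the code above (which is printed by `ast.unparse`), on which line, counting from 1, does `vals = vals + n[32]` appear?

Transformed code:
def wrap(n, vals, pairs):
    n = n + pairs // 14
    vals = pairs
    if vals >= 19:
        return n
    pairs = n - pairs
    for length in pairs:
        vals = 10 - 2
        if pairs != n:
            break
    vals = n
    if pairs >= 14:
        n = n + 0
    if n != pairs:
        n = vals
        vals = vals + n[32]
    return 3

16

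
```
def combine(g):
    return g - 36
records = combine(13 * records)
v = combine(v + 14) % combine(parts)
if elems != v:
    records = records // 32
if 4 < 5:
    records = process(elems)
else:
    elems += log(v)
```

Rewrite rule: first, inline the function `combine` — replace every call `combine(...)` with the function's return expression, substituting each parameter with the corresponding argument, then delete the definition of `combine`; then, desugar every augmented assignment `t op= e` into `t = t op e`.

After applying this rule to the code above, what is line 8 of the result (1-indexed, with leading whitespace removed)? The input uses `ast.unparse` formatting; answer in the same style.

elems = elems + log(v)

Transformed code:
records = 13 * records - 36
v = (v + 14 - 36) % (parts - 36)
if elems != v:
    records = records // 32
if 4 < 5:
    records = process(elems)
else:
    elems = elems + log(v)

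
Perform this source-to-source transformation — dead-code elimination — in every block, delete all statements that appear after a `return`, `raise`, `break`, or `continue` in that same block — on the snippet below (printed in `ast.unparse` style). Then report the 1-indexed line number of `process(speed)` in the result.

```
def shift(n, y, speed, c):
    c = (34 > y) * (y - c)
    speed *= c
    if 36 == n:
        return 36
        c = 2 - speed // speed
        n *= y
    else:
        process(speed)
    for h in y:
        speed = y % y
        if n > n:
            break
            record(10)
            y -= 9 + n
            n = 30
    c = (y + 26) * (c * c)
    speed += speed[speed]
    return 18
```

7

Transformed code:
def shift(n, y, speed, c):
    c = (34 > y) * (y - c)
    speed *= c
    if 36 == n:
        return 36
    else:
        process(speed)
    for h in y:
        speed = y % y
        if n > n:
            break
    c = (y + 26) * (c * c)
    speed += speed[speed]
    return 18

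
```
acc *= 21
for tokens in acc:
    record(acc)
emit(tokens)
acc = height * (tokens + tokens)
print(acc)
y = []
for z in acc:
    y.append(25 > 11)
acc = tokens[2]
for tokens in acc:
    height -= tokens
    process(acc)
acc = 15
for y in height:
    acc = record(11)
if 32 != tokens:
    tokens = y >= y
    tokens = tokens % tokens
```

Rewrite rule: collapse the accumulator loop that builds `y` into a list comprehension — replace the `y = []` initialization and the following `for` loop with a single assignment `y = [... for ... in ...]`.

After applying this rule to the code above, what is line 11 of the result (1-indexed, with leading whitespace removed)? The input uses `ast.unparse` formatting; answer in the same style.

Transformed code:
acc *= 21
for tokens in acc:
    record(acc)
emit(tokens)
acc = height * (tokens + tokens)
print(acc)
y = [25 > 11 for z in acc]
acc = tokens[2]
for tokens in acc:
    height -= tokens
    process(acc)
acc = 15
for y in height:
    acc = record(11)
if 32 != tokens:
    tokens = y >= y
    tokens = tokens % tokens

process(acc)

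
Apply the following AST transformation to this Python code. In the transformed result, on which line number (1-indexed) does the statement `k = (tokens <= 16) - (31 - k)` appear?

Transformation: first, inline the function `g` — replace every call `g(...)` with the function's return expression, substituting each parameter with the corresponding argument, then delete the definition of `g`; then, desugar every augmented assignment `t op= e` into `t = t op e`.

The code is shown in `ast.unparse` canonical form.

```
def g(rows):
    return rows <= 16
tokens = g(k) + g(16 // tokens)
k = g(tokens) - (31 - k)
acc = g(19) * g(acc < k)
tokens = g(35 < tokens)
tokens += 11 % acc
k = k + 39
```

Transformed code:
tokens = (k <= 16) + (16 // tokens <= 16)
k = (tokens <= 16) - (31 - k)
acc = (19 <= 16) * ((acc < k) <= 16)
tokens = (35 < tokens) <= 16
tokens = tokens + 11 % acc
k = k + 39

2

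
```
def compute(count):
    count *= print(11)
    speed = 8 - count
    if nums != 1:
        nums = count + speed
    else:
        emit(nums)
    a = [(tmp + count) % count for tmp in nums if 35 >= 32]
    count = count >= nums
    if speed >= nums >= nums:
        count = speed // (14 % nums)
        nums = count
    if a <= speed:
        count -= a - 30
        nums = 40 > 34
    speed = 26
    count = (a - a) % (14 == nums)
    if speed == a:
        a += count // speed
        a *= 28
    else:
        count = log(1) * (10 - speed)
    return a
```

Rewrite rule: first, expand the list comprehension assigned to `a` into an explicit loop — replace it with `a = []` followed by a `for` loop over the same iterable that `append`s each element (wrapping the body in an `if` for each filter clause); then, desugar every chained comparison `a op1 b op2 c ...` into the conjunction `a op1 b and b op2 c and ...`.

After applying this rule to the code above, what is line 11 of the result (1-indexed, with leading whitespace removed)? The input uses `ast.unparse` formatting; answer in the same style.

a.append((tmp + count) % count)

Transformed code:
def compute(count):
    count *= print(11)
    speed = 8 - count
    if nums != 1:
        nums = count + speed
    else:
        emit(nums)
    a = []
    for tmp in nums:
        if 35 >= 32:
            a.append((tmp + count) % count)
    count = count >= nums
    if speed >= nums and nums >= nums:
        count = speed // (14 % nums)
        nums = count
    if a <= speed:
        count -= a - 30
        nums = 40 > 34
    speed = 26
    count = (a - a) % (14 == nums)
    if speed == a:
        a += count // speed
        a *= 28
    else:
        count = log(1) * (10 - speed)
    return a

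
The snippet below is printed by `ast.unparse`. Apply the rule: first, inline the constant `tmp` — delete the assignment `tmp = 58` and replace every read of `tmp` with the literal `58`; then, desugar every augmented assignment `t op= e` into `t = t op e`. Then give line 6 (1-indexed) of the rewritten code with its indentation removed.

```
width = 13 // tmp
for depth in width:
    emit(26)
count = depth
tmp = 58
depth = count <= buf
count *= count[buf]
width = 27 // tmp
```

Transformed code:
width = 13 // 58
for depth in width:
    emit(26)
count = depth
depth = count <= buf
count = count * count[buf]
width = 27 // 58

count = count * count[buf]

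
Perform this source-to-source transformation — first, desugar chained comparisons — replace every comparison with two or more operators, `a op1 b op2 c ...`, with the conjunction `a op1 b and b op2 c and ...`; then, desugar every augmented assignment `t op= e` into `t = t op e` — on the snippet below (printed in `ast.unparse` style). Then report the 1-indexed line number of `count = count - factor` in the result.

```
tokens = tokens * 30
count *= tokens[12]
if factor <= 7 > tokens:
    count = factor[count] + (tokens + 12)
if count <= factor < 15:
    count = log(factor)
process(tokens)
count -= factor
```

Transformed code:
tokens = tokens * 30
count = count * tokens[12]
if factor <= 7 and 7 > tokens:
    count = factor[count] + (tokens + 12)
if count <= factor and factor < 15:
    count = log(factor)
process(tokens)
count = count - factor

8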